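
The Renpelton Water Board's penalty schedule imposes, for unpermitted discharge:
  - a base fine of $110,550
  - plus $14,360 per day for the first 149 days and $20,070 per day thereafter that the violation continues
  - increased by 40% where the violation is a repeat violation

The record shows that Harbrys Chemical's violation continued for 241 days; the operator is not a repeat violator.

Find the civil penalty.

First 149 days: 149 × $14,360 = $2,139,640
Remaining days: (241 − 149) × $20,070 = $1,846,440
Per-day component: $2,139,640 + $1,846,440 = $3,986,080
Base plus per-day: $110,550 + $3,986,080 = $4,096,630
The operator is not a repeat violator: no 40% increase.

$4,096,630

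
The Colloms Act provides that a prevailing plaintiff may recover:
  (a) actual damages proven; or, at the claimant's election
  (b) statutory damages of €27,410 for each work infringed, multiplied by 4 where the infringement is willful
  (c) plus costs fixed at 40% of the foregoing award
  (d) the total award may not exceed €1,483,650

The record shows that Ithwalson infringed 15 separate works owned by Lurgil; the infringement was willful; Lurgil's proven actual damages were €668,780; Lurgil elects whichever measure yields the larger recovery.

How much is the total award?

Award: €1,483,650

Statutory damages: 15 × €27,410 = €411,150
Multiplied by 4: 4 × €411,150 = €1,644,600
Greater of actual damages (€668,780) or enhanced statutory damages (€1,644,600): €1,644,600
Costs: 40% of €1,644,600 = €657,840
Award plus costs: €1,644,600 + €657,840 = €2,302,440
Cap at €1,483,650: €2,302,440 exceeds the cap → €1,483,650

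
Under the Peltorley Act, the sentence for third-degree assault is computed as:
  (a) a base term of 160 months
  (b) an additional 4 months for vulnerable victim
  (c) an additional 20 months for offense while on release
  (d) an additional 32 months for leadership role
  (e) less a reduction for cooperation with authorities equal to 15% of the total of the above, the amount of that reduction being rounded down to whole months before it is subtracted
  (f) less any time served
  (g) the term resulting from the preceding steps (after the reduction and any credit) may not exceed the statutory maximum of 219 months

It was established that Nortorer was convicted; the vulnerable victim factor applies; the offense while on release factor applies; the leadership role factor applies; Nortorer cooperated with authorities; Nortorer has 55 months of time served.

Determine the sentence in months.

Vulnerable victim enhancement: +4 months
Offense while on release enhancement: +20 months
Leadership role enhancement: +32 months
Adjusted term: 160 months + 4 months + 20 months + 32 months = 216 months
Cooperation with authorities reduction: 15% of 216 months = 32 months (rounded down)
After reduction: 216 − 32 = 184 months
Less time served: 184 months − 55 months = 129 months
Cap at 219 months: 129 months is within the cap, no reduction.

129 months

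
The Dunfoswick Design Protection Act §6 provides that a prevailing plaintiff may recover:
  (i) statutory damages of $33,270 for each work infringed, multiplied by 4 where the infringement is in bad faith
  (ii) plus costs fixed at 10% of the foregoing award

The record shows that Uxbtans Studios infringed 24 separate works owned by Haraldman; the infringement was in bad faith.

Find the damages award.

Statutory damages: 24 × $33,270 = $798,480
Multiplied by 4: 4 × $798,480 = $3,193,920
Costs: 10% of $3,193,920 = $319,392
Award plus costs: $3,193,920 + $319,392 = $3,513,312

$3,513,312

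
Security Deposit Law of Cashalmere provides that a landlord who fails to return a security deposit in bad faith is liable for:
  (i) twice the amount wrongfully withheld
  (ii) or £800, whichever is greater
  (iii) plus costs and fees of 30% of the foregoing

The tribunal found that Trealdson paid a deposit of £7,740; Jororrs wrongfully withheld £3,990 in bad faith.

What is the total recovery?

Doubled: 2 × £3,990 = £7,980
Minimum £800: £7,980 meets the minimum, no increase.
Costs and fees: 30% of £7,980 = £2,394
Total recovery: £7,980 + £2,394 = £10,374

£10,374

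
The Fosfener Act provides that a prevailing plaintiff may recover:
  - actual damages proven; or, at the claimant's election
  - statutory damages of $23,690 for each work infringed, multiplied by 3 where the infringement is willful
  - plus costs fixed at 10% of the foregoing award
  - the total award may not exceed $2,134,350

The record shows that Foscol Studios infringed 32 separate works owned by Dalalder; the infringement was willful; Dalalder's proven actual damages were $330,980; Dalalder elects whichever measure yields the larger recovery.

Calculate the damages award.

Statutory damages: 32 × $23,690 = $758,080
Trebled: 3 × $758,080 = $2,274,240
Greater of actual damages ($330,980) or enhanced statutory damages ($2,274,240): $2,274,240
Costs: 10% of $2,274,240 = $227,424
Award plus costs: $2,274,240 + $227,424 = $2,501,664
Cap at $2,134,350: $2,501,664 exceeds the cap → $2,134,350

$2,134,350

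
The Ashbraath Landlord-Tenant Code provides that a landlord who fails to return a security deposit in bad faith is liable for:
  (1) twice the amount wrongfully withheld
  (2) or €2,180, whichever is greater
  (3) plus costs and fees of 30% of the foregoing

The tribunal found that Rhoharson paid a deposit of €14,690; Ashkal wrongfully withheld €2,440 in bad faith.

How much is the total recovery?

€6,344

Doubled: 2 × €2,440 = €4,880
Minimum €2,180: €4,880 meets the minimum, no increase.
Costs and fees: 30% of €4,880 = €1,464
Total recovery: €4,880 + €1,464 = €6,344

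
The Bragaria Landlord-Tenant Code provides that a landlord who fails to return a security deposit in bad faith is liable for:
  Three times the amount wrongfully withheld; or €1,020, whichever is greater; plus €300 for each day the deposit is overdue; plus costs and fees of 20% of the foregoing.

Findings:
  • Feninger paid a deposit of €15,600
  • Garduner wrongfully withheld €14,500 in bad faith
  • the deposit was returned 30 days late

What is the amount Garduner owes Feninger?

€63,000

Trebled: 3 × €14,500 = €43,500
Minimum €1,020: €43,500 meets the minimum, no increase.
Late-return penalty: 30 × €300 = €9,000
Damages plus late penalty: €43,500 + €9,000 = €52,500
Costs and fees: 20% of €52,500 = €10,500
Total recovery: €52,500 + €10,500 = €63,000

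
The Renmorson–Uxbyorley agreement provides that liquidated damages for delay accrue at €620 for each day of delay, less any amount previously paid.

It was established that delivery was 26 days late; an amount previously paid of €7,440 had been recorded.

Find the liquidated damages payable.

Liquidated damages: €8,680

Per-day damages: 26 × €620 = €16,120
Less amount previously paid: €16,120 − €7,440 = €8,680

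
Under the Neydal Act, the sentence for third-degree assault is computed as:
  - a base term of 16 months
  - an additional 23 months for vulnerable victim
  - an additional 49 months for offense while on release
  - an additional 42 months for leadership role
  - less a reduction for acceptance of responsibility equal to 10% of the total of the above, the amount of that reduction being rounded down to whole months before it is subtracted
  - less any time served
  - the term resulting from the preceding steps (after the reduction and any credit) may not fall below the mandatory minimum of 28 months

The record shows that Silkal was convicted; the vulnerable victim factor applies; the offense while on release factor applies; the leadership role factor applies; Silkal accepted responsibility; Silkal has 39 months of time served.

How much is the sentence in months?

78 months

Vulnerable victim enhancement: +23 months
Offense while on release enhancement: +49 months
Leadership role enhancement: +42 months
Adjusted term: 16 months + 23 months + 49 months + 42 months = 130 months
Acceptance of responsibility reduction: 10% of 130 months = 13 months (rounded down)
After reduction: 130 − 13 = 117 months
Less time served: 117 months − 39 months = 78 months
Minimum 28 months: 78 months meets the minimum, no increase.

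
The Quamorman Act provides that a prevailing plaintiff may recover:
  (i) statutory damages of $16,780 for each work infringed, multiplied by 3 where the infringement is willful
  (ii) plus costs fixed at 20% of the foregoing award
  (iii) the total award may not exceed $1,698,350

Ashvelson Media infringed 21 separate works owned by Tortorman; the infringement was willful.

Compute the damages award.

$1,268,568

Statutory damages: 21 × $16,780 = $352,380
Trebled: 3 × $352,380 = $1,057,140
Costs: 20% of $1,057,140 = $211,428
Award plus costs: $1,057,140 + $211,428 = $1,268,568
Cap at $1,698,350: $1,268,568 is within the cap, no reduction.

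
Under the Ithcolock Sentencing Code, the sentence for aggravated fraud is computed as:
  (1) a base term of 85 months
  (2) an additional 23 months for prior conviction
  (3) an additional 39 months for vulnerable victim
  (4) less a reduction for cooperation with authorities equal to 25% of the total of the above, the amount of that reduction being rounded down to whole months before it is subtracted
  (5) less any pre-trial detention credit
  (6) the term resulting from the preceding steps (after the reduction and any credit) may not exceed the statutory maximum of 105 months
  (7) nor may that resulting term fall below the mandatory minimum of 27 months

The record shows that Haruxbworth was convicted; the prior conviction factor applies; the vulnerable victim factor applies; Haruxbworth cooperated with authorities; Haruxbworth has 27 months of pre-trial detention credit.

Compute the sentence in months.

Prior conviction enhancement: +23 months
Vulnerable victim enhancement: +39 months
Adjusted term: 85 months + 23 months + 39 months = 147 months
Cooperation with authorities reduction: 25% of 147 months = 36 months (rounded down)
After reduction: 147 − 36 = 111 months
Less pre-trial detention credit: 111 months − 27 months = 84 months
Cap at 105 months: 84 months is within the cap, no reduction.
Minimum 27 months: 84 months meets the minimum, no increase.

Sentence: 84 months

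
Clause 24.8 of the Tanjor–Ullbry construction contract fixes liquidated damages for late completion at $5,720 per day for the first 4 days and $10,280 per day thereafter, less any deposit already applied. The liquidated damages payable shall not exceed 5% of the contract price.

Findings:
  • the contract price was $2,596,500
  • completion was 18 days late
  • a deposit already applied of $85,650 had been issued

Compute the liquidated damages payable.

First 4 days: 4 × $5,720 = $22,880
Remaining days: (18 − 4) × $10,280 = $143,920
Accrued per-day damages: $22,880 + $143,920 = $166,800
Less deposit already applied: $166,800 − $85,650 = $81,150
Cap: 5% of $2,596,500 = $129,825
Cap at $129,825: $81,150 is within the cap, no reduction.

$81,150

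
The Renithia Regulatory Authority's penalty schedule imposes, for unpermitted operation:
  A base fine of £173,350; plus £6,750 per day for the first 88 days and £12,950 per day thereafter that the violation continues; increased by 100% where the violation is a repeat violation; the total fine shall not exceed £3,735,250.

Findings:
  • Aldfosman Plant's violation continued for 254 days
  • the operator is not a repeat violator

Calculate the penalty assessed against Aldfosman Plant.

Civil penalty: £2,917,050

First 88 days: 88 × £6,750 = £594,000
Remaining days: (254 − 88) × £12,950 = £2,149,700
Per-day component: £594,000 + £2,149,700 = £2,743,700
Base plus per-day: £173,350 + £2,743,700 = £2,917,050
The operator is not a repeat violator: no 100% increase.
Cap at £3,735,250: £2,917,050 is within the cap, no reduction.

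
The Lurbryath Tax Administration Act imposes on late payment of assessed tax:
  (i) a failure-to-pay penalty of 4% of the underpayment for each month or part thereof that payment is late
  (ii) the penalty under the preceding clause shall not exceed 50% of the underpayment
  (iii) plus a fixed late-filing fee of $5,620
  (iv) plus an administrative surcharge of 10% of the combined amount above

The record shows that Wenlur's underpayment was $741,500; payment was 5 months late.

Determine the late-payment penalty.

Penalty: $169,312

Accrued rate: 4% × 5 = 20%, capped at 50% → 20%
Failure-to-pay penalty: 20% of $741,500 = $148,300
Penalty before surcharge: $148,300 + $5,620 = $153,920
Administrative surcharge: 10% of $153,920 = $15,392
Total penalty: $153,920 + $15,392 = $169,312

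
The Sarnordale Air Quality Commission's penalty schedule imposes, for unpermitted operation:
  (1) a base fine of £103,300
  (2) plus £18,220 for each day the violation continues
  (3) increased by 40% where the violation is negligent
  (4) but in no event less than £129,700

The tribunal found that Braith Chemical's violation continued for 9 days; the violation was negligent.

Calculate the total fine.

£374,192

Per-day component: 9 × £18,220 = £163,980
Base plus per-day: £103,300 + £163,980 = £267,280
Enhancement: 40% of £267,280 = £106,912
Enhanced fine: £267,280 + £106,912 = £374,192
Minimum £129,700: £374,192 meets the minimum, no increase.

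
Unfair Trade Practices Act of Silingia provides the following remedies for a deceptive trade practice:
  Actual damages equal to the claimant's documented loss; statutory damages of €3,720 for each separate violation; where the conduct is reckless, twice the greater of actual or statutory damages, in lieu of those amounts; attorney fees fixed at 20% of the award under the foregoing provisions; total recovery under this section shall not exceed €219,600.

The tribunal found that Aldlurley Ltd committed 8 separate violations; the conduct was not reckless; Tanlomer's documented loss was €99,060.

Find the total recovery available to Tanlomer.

Statutory damages: 8 × €3,720 = €29,760
Conduct not reckless: the in-lieu enhancement does not apply.
Actual plus statutory damages: €99,060 + €29,760 = €128,820
Attorney fees: 20% of €128,820 = €25,764
Total before cap: €128,820 + €25,764 = €154,584
Cap at €219,600: €154,584 is within the cap, no reduction.

€154,584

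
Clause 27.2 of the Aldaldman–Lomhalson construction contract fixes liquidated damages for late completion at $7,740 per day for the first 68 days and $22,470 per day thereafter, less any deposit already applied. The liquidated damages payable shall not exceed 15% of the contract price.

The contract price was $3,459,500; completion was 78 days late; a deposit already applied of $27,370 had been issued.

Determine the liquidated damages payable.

$518,925

First 68 days: 68 × $7,740 = $526,320
Remaining days: (78 − 68) × $22,470 = $224,700
Accrued per-day damages: $526,320 + $224,700 = $751,020
Less deposit already applied: $751,020 − $27,370 = $723,650
Cap: 15% of $3,459,500 = $518,925
Cap at $518,925: $723,650 exceeds the cap → $518,925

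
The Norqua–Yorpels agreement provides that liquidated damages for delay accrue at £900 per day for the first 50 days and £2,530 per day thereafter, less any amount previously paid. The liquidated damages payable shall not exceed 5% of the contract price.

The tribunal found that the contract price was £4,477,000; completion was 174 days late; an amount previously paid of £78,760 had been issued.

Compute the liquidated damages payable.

Liquidated damages: £223,850

First 50 days: 50 × £900 = £45,000
Remaining days: (174 − 50) × £2,530 = £313,720
Accrued per-day damages: £45,000 + £313,720 = £358,720
Less amount previously paid: £358,720 − £78,760 = £279,960
Cap: 5% of £4,477,000 = £223,850
Cap at £223,850: £279,960 exceeds the cap → £223,850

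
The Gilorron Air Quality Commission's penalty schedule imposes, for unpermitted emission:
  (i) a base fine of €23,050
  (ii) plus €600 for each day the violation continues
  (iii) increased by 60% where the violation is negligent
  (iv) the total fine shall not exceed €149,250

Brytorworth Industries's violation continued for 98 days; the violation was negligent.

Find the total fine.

€130,960

Per-day component: 98 × €600 = €58,800
Base plus per-day: €23,050 + €58,800 = €81,850
Enhancement: 60% of €81,850 = €49,110
Enhanced fine: €81,850 + €49,110 = €130,960
Cap at €149,250: €130,960 is within the cap, no reduction.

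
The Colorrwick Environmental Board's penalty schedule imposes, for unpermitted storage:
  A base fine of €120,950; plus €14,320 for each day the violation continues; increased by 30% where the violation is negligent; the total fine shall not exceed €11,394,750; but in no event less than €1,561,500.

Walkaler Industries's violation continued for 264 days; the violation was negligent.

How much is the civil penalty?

€5,071,859

Per-day component: 264 × €14,320 = €3,780,480
Base plus per-day: €120,950 + €3,780,480 = €3,901,430
Enhancement: 30% of €3,901,430 = €1,170,429
Enhanced fine: €3,901,430 + €1,170,429 = €5,071,859
Cap at €11,394,750: €5,071,859 is within the cap, no reduction.
Minimum €1,561,500: €5,071,859 meets the minimum, no increase.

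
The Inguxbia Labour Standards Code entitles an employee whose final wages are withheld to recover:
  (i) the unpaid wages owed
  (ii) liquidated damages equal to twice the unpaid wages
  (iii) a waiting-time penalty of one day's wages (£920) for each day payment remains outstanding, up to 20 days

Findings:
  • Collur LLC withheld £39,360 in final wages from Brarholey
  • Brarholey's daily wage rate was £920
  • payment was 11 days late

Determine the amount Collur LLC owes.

£128,200

Doubled: 2 × £39,360 = £78,720
Penalty days: min(11, 20) = 11
Waiting-time penalty: 11 × £920 = £10,120
Total award: £39,360 + £78,720 + £10,120 = £128,200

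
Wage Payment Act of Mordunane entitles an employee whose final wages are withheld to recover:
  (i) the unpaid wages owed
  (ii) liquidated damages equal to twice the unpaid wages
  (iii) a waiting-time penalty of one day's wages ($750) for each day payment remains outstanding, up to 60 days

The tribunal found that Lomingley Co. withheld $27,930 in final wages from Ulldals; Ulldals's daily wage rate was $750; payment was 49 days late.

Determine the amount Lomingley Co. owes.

Doubled: 2 × $27,930 = $55,860
Penalty days: min(49, 60) = 49
Waiting-time penalty: 49 × $750 = $36,750
Total award: $27,930 + $55,860 + $36,750 = $120,540

$120,540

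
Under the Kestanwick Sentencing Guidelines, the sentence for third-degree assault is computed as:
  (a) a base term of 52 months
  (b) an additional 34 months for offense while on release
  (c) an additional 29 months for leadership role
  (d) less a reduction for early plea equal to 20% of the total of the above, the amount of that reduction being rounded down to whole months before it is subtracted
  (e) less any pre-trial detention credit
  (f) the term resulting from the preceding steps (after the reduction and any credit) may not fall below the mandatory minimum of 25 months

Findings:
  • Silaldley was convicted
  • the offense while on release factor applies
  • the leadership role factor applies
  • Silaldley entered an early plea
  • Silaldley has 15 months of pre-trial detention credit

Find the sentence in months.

Offense while on release enhancement: +34 months
Leadership role enhancement: +29 months
Adjusted term: 52 months + 34 months + 29 months = 115 months
Early plea reduction: 20% of 115 months = 23 months (rounded down)
After reduction: 115 − 23 = 92 months
Less pre-trial detention credit: 92 months − 15 months = 77 months
Minimum 25 months: 77 months meets the minimum, no increase.

Sentence: 77 months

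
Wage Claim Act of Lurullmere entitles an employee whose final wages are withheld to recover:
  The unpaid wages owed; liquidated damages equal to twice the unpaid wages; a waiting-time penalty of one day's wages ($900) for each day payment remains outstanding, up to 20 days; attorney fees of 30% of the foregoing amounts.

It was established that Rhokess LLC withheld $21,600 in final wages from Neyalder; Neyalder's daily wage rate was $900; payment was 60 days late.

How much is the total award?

$107,640

Doubled: 2 × $21,600 = $43,200
Penalty days: min(60, 20) = 20
Waiting-time penalty: 20 × $900 = $18,000
Subtotal: $21,600 + $43,200 + $18,000 = $82,800
Attorney fees: 30% of $82,800 = $24,840
Total award: $82,800 + $24,840 = $107,640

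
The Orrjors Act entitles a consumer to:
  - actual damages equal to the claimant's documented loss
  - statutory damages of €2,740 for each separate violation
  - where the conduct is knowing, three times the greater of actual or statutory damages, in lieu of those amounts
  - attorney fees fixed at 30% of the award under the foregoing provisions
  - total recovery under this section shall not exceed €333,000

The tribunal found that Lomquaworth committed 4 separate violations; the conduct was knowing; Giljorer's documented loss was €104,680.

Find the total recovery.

€333,000

Statutory damages: 4 × €2,740 = €10,960
Greater of actual damages (€104,680) or statutory damages (€10,960): €104,680
Trebled: 3 × €104,680 = €314,040
Attorney fees: 30% of €314,040 = €94,212
Total before cap: €314,040 + €94,212 = €408,252
Cap at €333,000: €408,252 exceeds the cap → €333,000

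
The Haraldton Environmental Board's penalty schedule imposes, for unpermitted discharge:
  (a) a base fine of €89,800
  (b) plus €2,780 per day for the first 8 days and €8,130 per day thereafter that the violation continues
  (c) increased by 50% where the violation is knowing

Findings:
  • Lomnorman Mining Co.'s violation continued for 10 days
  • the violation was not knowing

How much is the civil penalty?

€128,300

First 8 days: 8 × €2,780 = €22,240
Remaining days: (10 − 8) × €8,130 = €16,260
Per-day component: €22,240 + €16,260 = €38,500
Base plus per-day: €89,800 + €38,500 = €128,300
The violation was not knowing: no 50% increase.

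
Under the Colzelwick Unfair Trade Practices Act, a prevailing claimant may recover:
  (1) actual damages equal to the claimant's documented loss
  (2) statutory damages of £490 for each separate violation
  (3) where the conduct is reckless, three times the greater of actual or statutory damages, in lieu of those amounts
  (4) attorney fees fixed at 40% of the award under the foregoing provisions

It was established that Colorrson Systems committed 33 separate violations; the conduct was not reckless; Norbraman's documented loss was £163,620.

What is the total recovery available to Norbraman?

Statutory damages: 33 × £490 = £16,170
Conduct not reckless: the in-lieu enhancement does not apply.
Actual plus statutory damages: £163,620 + £16,170 = £179,790
Attorney fees: 40% of £179,790 = £71,916
Total recovery: £179,790 + £71,916 = £251,706

£251,706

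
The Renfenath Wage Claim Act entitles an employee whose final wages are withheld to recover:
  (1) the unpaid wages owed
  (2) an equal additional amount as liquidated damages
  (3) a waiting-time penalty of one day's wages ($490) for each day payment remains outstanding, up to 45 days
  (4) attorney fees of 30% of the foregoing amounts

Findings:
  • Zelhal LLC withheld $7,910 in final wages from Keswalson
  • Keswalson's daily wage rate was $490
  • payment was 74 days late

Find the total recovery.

Total award: $49,231

Liquidated damages (equal amount): $7,910
Penalty days: min(74, 45) = 45
Waiting-time penalty: 45 × $490 = $22,050
Subtotal: $7,910 + $7,910 + $22,050 = $37,870
Attorney fees: 30% of $37,870 = $11,361
Total award: $37,870 + $11,361 = $49,231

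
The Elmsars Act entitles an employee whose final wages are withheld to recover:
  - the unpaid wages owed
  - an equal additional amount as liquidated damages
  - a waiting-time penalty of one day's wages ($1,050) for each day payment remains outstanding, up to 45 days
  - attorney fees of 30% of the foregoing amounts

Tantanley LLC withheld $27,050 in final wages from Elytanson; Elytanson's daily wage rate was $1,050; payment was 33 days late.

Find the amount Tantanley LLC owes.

$115,375

Liquidated damages (equal amount): $27,050
Penalty days: min(33, 45) = 33
Waiting-time penalty: 33 × $1,050 = $34,650
Subtotal: $27,050 + $27,050 + $34,650 = $88,750
Attorney fees: 30% of $88,750 = $26,625
Total award: $88,750 + $26,625 = $115,375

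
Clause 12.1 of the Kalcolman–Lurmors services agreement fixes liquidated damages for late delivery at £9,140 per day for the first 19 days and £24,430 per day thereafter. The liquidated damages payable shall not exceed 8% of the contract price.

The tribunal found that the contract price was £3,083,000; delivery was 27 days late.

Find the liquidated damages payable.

£246,640

First 19 days: 19 × £9,140 = £173,660
Remaining days: (27 − 19) × £24,430 = £195,440
Accrued per-day damages: £173,660 + £195,440 = £369,100
Cap: 8% of £3,083,000 = £246,640
Cap at £246,640: £369,100 exceeds the cap → £246,640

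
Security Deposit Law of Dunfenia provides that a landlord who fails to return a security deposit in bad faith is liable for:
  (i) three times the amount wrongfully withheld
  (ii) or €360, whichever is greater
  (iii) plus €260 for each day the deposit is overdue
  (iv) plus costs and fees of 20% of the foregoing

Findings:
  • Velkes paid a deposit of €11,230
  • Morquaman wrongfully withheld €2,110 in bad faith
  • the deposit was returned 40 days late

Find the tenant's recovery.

Trebled: 3 × €2,110 = €6,330
Minimum €360: €6,330 meets the minimum, no increase.
Late-return penalty: 40 × €260 = €10,400
Damages plus late penalty: €6,330 + €10,400 = €16,730
Costs and fees: 20% of €16,730 = €3,346
Total recovery: €16,730 + €3,346 = €20,076

€20,076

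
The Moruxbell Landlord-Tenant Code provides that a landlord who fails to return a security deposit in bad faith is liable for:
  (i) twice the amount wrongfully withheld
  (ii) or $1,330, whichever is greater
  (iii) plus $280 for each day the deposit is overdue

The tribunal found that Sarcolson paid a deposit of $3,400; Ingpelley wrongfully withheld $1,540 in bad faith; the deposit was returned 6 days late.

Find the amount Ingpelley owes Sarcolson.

$4,760

Doubled: 2 × $1,540 = $3,080
Minimum $1,330: $3,080 meets the minimum, no increase.
Late-return penalty: 6 × $280 = $1,680
Damages plus late penalty: $3,080 + $1,680 = $4,760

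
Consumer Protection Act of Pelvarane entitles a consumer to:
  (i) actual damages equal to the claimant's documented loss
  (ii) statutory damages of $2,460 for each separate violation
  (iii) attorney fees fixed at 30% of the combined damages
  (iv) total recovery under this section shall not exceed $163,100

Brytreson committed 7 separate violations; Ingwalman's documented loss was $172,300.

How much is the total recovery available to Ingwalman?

Statutory damages: 7 × $2,460 = $17,220
Combined damages: $172,300 + $17,220 = $189,520
Attorney fees: 30% of $189,520 = $56,856
Total before cap: $189,520 + $56,856 = $246,376
Cap at $163,100: $246,376 exceeds the cap → $163,100

Total recovery: $163,100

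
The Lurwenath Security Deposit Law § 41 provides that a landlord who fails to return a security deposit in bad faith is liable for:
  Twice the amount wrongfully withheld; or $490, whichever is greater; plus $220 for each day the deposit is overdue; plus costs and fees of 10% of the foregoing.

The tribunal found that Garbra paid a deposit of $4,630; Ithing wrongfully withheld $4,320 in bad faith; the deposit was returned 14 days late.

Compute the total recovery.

$12,892

Doubled: 2 × $4,320 = $8,640
Minimum $490: $8,640 meets the minimum, no increase.
Late-return penalty: 14 × $220 = $3,080
Damages plus late penalty: $8,640 + $3,080 = $11,720
Costs and fees: 10% of $11,720 = $1,172
Total recovery: $11,720 + $1,172 = $12,892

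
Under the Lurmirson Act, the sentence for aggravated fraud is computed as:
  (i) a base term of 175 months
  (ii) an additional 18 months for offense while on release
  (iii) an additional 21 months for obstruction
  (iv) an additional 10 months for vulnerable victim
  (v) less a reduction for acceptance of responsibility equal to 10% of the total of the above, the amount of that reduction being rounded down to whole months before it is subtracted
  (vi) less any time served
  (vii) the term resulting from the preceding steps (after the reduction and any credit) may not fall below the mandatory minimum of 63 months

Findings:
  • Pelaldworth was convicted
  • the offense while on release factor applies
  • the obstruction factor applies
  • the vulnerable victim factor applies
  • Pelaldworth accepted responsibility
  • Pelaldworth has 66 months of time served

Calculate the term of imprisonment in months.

136 months

Offense while on release enhancement: +18 months
Obstruction enhancement: +21 months
Vulnerable victim enhancement: +10 months
Adjusted term: 175 months + 18 months + 21 months + 10 months = 224 months
Acceptance of responsibility reduction: 10% of 224 months = 22 months (rounded down)
After reduction: 224 − 22 = 202 months
Less time served: 202 months − 66 months = 136 months
Minimum 63 months: 136 months meets the minimum, no increase.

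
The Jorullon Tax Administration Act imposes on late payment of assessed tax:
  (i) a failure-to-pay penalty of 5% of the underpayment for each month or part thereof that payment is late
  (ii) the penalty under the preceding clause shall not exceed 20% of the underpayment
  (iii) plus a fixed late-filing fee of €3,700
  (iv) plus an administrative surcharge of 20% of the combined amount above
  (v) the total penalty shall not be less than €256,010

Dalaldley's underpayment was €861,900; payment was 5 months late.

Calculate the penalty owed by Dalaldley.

Accrued rate: 5% × 5 = 25%, capped at 20% → 20%
Failure-to-pay penalty: 20% of €861,900 = €172,380
Penalty before surcharge: €172,380 + €3,700 = €176,080
Administrative surcharge: 20% of €176,080 = €35,216
Total penalty: €176,080 + €35,216 = €211,296
Minimum €256,010: €211,296 is below the minimum → €256,010

€256,010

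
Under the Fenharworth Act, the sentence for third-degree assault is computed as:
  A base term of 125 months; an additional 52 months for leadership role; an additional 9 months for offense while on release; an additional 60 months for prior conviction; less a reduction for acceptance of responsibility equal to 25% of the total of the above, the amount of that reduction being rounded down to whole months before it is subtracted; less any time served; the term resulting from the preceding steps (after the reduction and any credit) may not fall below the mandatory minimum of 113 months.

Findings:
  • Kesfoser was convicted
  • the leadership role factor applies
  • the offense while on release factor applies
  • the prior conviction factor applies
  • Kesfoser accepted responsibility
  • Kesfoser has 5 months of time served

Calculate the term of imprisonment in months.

180 months

Leadership role enhancement: +52 months
Offense while on release enhancement: +9 months
Prior conviction enhancement: +60 months
Adjusted term: 125 months + 52 months + 9 months + 60 months = 246 months
Acceptance of responsibility reduction: 25% of 246 months = 61 months (rounded down)
After reduction: 246 − 61 = 185 months
Less time served: 185 months − 5 months = 180 months
Minimum 113 months: 180 months meets the minimum, no increase.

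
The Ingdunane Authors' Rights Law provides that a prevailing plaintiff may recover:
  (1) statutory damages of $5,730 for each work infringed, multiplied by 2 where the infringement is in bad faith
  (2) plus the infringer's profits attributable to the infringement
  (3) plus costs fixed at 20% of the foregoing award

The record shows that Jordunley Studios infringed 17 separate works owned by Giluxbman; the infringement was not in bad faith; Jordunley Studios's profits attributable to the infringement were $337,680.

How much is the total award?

Statutory damages: 17 × $5,730 = $97,410
Infringement not in bad faith: no ×2 enhancement.
Combined award: $97,410 + $337,680 = $435,090
Costs: 20% of $435,090 = $87,018
Award plus costs: $435,090 + $87,018 = $522,108

$522,108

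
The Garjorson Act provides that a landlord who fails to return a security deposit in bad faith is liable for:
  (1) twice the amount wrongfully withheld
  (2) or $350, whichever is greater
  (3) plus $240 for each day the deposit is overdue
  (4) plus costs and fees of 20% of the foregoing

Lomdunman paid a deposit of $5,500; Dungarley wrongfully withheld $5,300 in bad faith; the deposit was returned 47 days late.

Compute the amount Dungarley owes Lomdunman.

Doubled: 2 × $5,300 = $10,600
Minimum $350: $10,600 meets the minimum, no increase.
Late-return penalty: 47 × $240 = $11,280
Damages plus late penalty: $10,600 + $11,280 = $21,880
Costs and fees: 20% of $21,880 = $4,376
Total recovery: $21,880 + $4,376 = $26,256

$26,256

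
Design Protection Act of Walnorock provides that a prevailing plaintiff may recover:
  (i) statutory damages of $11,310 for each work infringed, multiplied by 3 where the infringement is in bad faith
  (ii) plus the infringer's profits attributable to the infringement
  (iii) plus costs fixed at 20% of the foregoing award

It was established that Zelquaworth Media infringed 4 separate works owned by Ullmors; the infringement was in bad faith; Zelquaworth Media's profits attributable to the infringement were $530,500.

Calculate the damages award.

$799,464

Statutory damages: 4 × $11,310 = $45,240
Trebled: 3 × $45,240 = $135,720
Combined award: $135,720 + $530,500 = $666,220
Costs: 20% of $666,220 = $133,244
Award plus costs: $666,220 + $133,244 = $799,464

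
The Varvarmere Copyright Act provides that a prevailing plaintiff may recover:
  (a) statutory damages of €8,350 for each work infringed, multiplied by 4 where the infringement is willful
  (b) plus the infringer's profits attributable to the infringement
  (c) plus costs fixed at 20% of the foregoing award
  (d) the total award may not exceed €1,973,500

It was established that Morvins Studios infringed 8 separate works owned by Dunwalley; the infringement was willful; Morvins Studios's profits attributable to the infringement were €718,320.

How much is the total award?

€1,182,624

Statutory damages: 8 × €8,350 = €66,800
Multiplied by 4: 4 × €66,800 = €267,200
Combined award: €267,200 + €718,320 = €985,520
Costs: 20% of €985,520 = €197,104
Award plus costs: €985,520 + €197,104 = €1,182,624
Cap at €1,973,500: €1,182,624 is within the cap, no reduction.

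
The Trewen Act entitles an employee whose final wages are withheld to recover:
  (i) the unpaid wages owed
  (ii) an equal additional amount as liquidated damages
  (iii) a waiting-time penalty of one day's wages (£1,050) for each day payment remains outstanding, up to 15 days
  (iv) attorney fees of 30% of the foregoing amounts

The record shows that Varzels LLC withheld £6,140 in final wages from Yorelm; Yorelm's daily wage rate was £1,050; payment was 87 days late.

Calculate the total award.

£36,439

Liquidated damages (equal amount): £6,140
Penalty days: min(87, 15) = 15
Waiting-time penalty: 15 × £1,050 = £15,750
Subtotal: £6,140 + £6,140 + £15,750 = £28,030
Attorney fees: 30% of £28,030 = £8,409
Total award: £28,030 + £8,409 = £36,439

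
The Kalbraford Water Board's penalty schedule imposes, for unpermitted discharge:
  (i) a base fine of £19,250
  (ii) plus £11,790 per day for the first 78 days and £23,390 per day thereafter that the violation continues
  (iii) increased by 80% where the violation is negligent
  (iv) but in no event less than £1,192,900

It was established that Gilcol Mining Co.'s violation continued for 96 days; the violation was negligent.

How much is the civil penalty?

First 78 days: 78 × £11,790 = £919,620
Remaining days: (96 − 78) × £23,390 = £421,020
Per-day component: £919,620 + £421,020 = £1,340,640
Base plus per-day: £19,250 + £1,340,640 = £1,359,890
Enhancement: 80% of £1,359,890 = £1,087,912
Enhanced fine: £1,359,890 + £1,087,912 = £2,447,802
Minimum £1,192,900: £2,447,802 meets the minimum, no increase.

£2,447,802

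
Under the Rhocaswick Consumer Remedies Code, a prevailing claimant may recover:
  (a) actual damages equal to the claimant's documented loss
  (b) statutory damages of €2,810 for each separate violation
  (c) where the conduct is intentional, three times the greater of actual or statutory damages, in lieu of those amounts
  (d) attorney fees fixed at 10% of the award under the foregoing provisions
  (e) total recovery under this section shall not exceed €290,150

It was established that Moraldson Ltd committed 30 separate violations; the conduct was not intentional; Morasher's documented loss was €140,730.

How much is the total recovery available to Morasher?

Statutory damages: 30 × €2,810 = €84,300
Conduct not intentional: the in-lieu enhancement does not apply.
Actual plus statutory damages: €140,730 + €84,300 = €225,030
Attorney fees: 10% of €225,030 = €22,503
Total before cap: €225,030 + €22,503 = €247,533
Cap at €290,150: €247,533 is within the cap, no reduction.

€247,533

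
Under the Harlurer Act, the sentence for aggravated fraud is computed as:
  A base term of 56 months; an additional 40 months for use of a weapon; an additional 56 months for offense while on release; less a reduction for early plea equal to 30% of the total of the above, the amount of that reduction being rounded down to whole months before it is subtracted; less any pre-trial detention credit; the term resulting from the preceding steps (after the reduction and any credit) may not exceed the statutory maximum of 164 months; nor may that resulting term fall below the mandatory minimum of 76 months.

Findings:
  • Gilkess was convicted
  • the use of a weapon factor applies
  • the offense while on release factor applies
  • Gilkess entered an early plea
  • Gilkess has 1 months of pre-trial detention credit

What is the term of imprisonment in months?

106 months

Use of a weapon enhancement: +40 months
Offense while on release enhancement: +56 months
Adjusted term: 56 months + 40 months + 56 months = 152 months
Early plea reduction: 30% of 152 months = 45 months (rounded down)
After reduction: 152 − 45 = 107 months
Less pre-trial detention credit: 107 months − 1 months = 106 months
Cap at 164 months: 106 months is within the cap, no reduction.
Minimum 76 months: 106 months meets the minimum, no increase.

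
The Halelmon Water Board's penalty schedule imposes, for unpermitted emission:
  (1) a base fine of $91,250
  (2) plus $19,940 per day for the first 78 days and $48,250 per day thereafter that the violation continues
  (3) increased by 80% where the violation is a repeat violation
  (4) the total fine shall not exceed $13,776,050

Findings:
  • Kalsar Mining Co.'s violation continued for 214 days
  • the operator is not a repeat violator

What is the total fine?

First 78 days: 78 × $19,940 = $1,555,320
Remaining days: (214 − 78) × $48,250 = $6,562,000
Per-day component: $1,555,320 + $6,562,000 = $8,117,320
Base plus per-day: $91,250 + $8,117,320 = $8,208,570
The operator is not a repeat violator: no 80% increase.
Cap at $13,776,050: $8,208,570 is within the cap, no reduction.

$8,208,570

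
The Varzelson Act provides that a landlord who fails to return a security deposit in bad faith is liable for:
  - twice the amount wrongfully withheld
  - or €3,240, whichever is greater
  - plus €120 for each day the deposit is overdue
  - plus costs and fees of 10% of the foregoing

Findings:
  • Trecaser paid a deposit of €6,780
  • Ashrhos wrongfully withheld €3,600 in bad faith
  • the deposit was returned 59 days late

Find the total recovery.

€15,708

Doubled: 2 × €3,600 = €7,200
Minimum €3,240: €7,200 meets the minimum, no increase.
Late-return penalty: 59 × €120 = €7,080
Damages plus late penalty: €7,200 + €7,080 = €14,280
Costs and fees: 10% of €14,280 = €1,428
Total recovery: €14,280 + €1,428 = €15,708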